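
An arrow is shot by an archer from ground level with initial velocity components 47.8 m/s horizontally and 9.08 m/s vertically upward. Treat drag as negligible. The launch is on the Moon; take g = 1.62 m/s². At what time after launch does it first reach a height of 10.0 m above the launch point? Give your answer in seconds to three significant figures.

Height y(t) = 9.080 t − 0.8100 t² = 10.0 gives 0.8100 t² − 9.080 t + 10.0 = 0.
t = [9.080 ± √(9.080² − 2·1.62·10.0)] / 1.62 = (9.080 ± 7.074) / 1.62, so t = 1.238 s or t = 9.972 s.
The first (ascending) time is 1.238 s.

1.24 s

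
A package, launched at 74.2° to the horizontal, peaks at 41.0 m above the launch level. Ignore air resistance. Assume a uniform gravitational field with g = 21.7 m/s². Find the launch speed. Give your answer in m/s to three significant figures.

At the peak v_y = 0, so v_y0 = √(2gH) = √(2 × 21.7 × 41.0) = 42.18 m/s.
v_y0 = v₀ sin θ ⇒ v₀ = 42.18 / sin 74.2° = 43.84 m/s.

43.8 m/s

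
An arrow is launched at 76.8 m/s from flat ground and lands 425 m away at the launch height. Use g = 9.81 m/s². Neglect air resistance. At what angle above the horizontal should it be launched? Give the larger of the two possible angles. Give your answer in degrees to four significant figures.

Level-ground range R = v₀² sin(2θ)/g ⇒ sin(2θ) = gR/v₀² = 9.81 × 425 / 76.8² = 0.7069.
2θ = 44.98° or 180° − 44.98° = 135.0°, so θ = 22.49° or 67.51°.
The larger angle is 67.51°.

67.51°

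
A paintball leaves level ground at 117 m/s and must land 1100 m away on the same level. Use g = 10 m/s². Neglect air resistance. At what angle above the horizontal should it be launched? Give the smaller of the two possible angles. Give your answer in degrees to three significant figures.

From R = (v₀²/g) sin 2θ: sin 2θ = 10.0 × 1100 / 13689 = 0.8036.
2θ = 53.47° or 180° − 53.47° = 126.5°, so θ = 26.74° or 63.26°.
The smaller angle is 26.74°.

26.7°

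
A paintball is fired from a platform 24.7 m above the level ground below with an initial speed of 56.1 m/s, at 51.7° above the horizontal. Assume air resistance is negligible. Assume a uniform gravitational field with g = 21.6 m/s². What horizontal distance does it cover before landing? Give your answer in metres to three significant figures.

159 m

vₓ = 56.10 cos 51.7° = 34.77 m/s; v_y0 = 56.10 sin 51.7° = 44.03 m/s.
With up positive and y = 0 at the ground: y(t) = 24.7 + (44.03) t − 10.80 t². Setting y = 0 and taking the positive root: t = [44.03 + √(44.03² + 2·21.6·24.7)] / 21.6 = (44.03 + 54.82) / 21.6 = 4.576 s.
Horizontal distance: R = vₓ t = 34.77 × 4.576 = 159.1 m.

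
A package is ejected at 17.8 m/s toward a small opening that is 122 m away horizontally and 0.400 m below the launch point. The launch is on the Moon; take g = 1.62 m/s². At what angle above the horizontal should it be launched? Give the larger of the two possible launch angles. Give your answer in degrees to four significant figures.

Trajectory: y = x tanθ − g x² (1 + tan²θ)/(2v₀²). With x = 122, y = −0.400, v₀ = 17.8, g = 1.62:
38.05 tan²θ − 122 tanθ + (37.65) = 0.
tanθ = [122 ± √(122² − 4 × 38.05 × (37.65))] / (2 × 38.05) = (122 ± 95.67) / 76.10, giving tanθ = 0.3459 or 2.860.
θ = 19.08° or 70.73°; the larger is 70.73°.

70.73°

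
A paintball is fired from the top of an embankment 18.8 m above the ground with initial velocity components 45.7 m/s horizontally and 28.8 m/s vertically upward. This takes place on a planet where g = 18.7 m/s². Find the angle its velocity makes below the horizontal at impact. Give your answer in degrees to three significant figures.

40.6°

The projectile lands when y = 18.8 + (28.80) t − ½·18.7·t² = 0. Positive root: t = (28.80 + √(28.80² + 2·18.7·18.8)) / 18.7 = (28.80 + 39.15) / 18.7 = 3.634 s.
At impact: v_y = v_y0 − g t = −39.15 m/s; vₓ = 45.70 m/s.
Angle below horizontal: arctan(|v_y|/vₓ) = arctan(39.15/45.70) = 40.58°.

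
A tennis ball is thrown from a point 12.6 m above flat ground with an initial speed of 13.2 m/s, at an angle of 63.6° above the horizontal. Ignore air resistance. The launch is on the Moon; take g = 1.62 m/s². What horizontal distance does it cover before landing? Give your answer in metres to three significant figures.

91.5 m

vₓ = 13.20 cos 63.6° = 5.869 m/s; v_y0 = 13.20 sin 63.6° = 11.82 m/s.
With up positive and y = 0 at the ground: y(t) = 12.6 + (11.82) t − 0.8100 t². Setting y = 0 and taking the positive root: t = [11.82 + √(11.82² + 2·1.62·12.6)] / 1.62 = (11.82 + 13.44) / 1.62 = 15.59 s.
Horizontal distance: R = vₓ t = 5.869 × 15.59 = 91.53 m.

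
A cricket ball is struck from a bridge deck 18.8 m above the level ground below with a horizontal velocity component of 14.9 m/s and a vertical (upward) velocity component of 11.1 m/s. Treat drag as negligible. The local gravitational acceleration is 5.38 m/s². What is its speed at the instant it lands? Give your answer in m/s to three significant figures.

With up positive and y = 0 at the ground: y(t) = 18.8 + (11.10) t − 2.690 t². Setting y = 0 and taking the positive root: t = [11.10 + √(11.10² + 2·5.38·18.8)] / 5.38 = (11.10 + 18.04) / 5.38 = 5.417 s.
Vertical velocity at impact: v_y = v_y0 − g t = 11.10 − 5.38 × 5.417 = −18.04 m/s.
Speed: |v| = √(vₓ² + v_y²) = √(14.90² + 18.04²) = 23.40 m/s.

23.4 m/s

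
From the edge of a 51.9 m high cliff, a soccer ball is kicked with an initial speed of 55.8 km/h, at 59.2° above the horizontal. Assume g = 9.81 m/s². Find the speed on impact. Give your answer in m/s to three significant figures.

35.5 m/s

Convert: 55.8 km/h = 55.8/3.6 = 15.50 m/s.
Horizontal component vₓ = 15.50 cos 59.2° = 7.937 m/s; vertical v_y0 = 15.50 sin 59.2° = 13.31 m/s.
The projectile lands when y = 51.9 + (13.31) t − ½·9.81·t² = 0. Positive root: t = (13.31 + √(13.31² + 2·9.81·51.9)) / 9.81 = (13.31 + 34.58) / 9.81 = 4.882 s.
Vertical velocity at impact: v_y = v_y0 − g t = 13.31 − 9.81 × 4.882 = −34.58 m/s.
Speed: |v| = √(vₓ² + v_y²) = √(7.937² + 34.58²) = 35.48 m/s.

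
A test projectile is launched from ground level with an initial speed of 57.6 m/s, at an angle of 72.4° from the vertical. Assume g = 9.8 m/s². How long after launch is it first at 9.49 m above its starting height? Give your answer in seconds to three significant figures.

Horizontal component vₓ = 57.60 sin 72.4° = 54.90 m/s; vertical v_y0 = 57.60 cos 72.4° = 17.42 m/s.
Set y = v_y0 t − ½ g t² = 9.49: 4.900 t² − 17.42 t + 9.49 = 0.
t = [17.42 ± √(17.42² − 2·9.80·9.49)] / 9.80 = (17.42 ± 10.83) / 9.80, so t = 0.6719 s or t = 2.882 s.
The first (ascending) time is 0.6719 s.

0.672 s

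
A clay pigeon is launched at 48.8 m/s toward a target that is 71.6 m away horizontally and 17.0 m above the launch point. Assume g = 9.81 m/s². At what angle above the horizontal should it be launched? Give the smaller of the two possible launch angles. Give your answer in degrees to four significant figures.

22.28°

Trajectory: y = x tanθ − g x² (1 + tan²θ)/(2v₀²). With x = 71.6, y = 17.0, v₀ = 48.8, g = 9.81:
10.56 tan²θ − 71.6 tanθ + (27.56) = 0.
tanθ = [71.6 ± √(71.6² − 4 × 10.56 × (27.56))] / (2 × 10.56) = (71.6 ± 62.95) / 21.12, giving tanθ = 0.4097 or 6.371.
θ = 22.28° or 81.08°; the smaller is 22.28°.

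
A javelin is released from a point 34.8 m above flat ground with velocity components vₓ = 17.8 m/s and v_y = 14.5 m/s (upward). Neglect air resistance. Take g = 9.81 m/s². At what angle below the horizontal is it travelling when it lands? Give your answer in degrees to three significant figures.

The projectile lands when y = 34.8 + (14.50) t − ½·9.81·t² = 0. Positive root: t = (14.50 + √(14.50² + 2·9.81·34.8)) / 9.81 = (14.50 + 29.88) / 9.81 = 4.524 s.
At impact: v_y = v_y0 − g t = −29.88 m/s; vₓ = 17.80 m/s.
Angle below horizontal: arctan(|v_y|/vₓ) = arctan(29.88/17.80) = 59.22°.

59.2°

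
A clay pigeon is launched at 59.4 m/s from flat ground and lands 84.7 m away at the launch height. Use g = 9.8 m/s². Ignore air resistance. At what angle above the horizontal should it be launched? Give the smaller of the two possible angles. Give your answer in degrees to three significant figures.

R = v₀² sin 2θ / g gives sin 2θ = gR/v₀² = 9.80·84.7/59.4² = 0.2353.
2θ = 13.61° or 180° − 13.61° = 166.4°, so θ = 6.803° or 83.20°.
The smaller angle is 6.803°.

6.80°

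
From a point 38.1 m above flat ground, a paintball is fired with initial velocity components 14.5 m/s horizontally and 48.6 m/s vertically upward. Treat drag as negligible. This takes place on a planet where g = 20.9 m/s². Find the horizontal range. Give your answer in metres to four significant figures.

77.35 m

Vertical motion (up positive, ground at y = 0): 10.45 t² − (48.60) t − 38.1 = 0, so t = (48.60 + √(48.60² + 2·20.9·38.1)) / 20.9 = (48.60 + 62.89) / 20.9 = 5.334 s.
Horizontal distance: R = vₓ t = 14.50 × 5.334 = 77.35 m.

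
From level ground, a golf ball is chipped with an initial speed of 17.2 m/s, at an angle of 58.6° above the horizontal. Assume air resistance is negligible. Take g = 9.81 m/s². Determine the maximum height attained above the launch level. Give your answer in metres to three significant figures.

vₓ = 17.20 cos 58.6° = 8.961 m/s; v_y0 = 17.20 sin 58.6° = 14.68 m/s.
Maximum height: H = v_y0² / (2g) = 14.68² / (2 × 9.81) = 10.99 m.

11.0 m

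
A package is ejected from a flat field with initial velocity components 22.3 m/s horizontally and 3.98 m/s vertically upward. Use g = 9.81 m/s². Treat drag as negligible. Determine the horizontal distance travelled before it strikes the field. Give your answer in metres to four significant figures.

18.09 m

Flight time T = 2 v_y0 / g = 0.8114 s.
Range: R = vₓ T = 22.30 × 0.8114 = 18.09 m.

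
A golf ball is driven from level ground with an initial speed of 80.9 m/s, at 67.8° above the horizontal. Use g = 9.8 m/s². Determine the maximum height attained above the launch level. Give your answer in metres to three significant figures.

286 m

vₓ = 80.90 cos 67.8° = 30.57 m/s; v_y0 = 80.90 sin 67.8° = 74.90 m/s.
Maximum height: H = v_y0² / (2g) = 74.90² / (2 × 9.80) = 286.2 m.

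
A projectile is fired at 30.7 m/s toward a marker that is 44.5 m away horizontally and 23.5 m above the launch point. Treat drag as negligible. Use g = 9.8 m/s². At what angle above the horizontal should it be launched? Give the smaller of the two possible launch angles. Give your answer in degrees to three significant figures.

Trajectory: y = x tanθ − g x² (1 + tan²θ)/(2v₀²). With x = 44.5, y = 23.5, v₀ = 30.7, g = 9.80:
10.30 tan²θ − 44.5 tanθ + (33.80) = 0.
tanθ = [44.5 ± √(44.5² − 4 × 10.30 × (33.80))] / (2 × 10.30) = (44.5 ± 24.26) / 20.59, giving tanθ = 0.9830 or 3.339.
θ = 44.51° or 73.33°; the smaller is 44.51°.

44.5°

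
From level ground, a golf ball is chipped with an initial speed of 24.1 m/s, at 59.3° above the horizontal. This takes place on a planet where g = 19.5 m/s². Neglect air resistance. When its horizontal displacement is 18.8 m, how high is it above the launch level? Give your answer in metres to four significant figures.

Resolve: vₓ = 24.10 cos 59.3° = 12.30 m/s and v_y0 = 24.10 sin 59.3° = 20.72 m/s.
At x = 18.8 m, t = x/vₓ = 18.8/12.30 = 1.528 s.
Height: y = v_y0 t − ½ g t² = 20.72 × 1.528 − 9.750 × 1.528² = 31.66 − 22.76 = 8.900 m.

8.900 m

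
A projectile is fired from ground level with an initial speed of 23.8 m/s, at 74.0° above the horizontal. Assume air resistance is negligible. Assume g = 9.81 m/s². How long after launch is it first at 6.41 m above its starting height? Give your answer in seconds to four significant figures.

0.2994 s

Components: vₓ = 23.80 cos 74.0° = 6.560 m/s, v_y0 = 23.80 sin 74.0° = 22.88 m/s.
Require v_y0 t − ½ g t² = 6.41, i.e. 4.905 t² − 22.88 t + 6.41 = 0.
Quadratic formula: t = (22.88 ± √397.64) / 9.81 = (22.88 ± 19.94) / 9.81 → t = 0.2994 s or 4.365 s.
The first (ascending) time is 0.2994 s.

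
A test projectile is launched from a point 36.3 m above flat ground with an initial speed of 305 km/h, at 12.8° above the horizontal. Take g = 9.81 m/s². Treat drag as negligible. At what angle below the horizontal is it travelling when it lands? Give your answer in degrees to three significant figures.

21.6°

Convert: 305 km/h = 305/3.6 = 84.72 m/s.
Horizontal component vₓ = 84.72 cos 12.8° = 82.62 m/s; vertical v_y0 = 84.72 sin 12.8° = 18.77 m/s.
The projectile lands when y = 36.3 + (18.77) t − ½·9.81·t² = 0. Positive root: t = (18.77 + √(18.77² + 2·9.81·36.3)) / 9.81 = (18.77 + 32.63) / 9.81 = 5.239 s.
At impact: v_y = v_y0 − g t = −32.63 m/s; vₓ = 82.62 m/s.
Angle below horizontal: arctan(|v_y|/vₓ) = arctan(32.63/82.62) = 21.55°.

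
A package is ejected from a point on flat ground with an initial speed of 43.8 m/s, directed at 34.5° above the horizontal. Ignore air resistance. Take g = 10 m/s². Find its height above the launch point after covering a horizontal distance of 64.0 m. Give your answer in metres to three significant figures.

28.3 m

vₓ = 43.80 cos 34.5° = 36.10 m/s; v_y0 = 43.80 sin 34.5° = 24.81 m/s.
Time to reach x = 64.0 m: t = x/vₓ = 64.0/36.10 = 1.773 s.
Height: y = v_y0 t − ½ g t² = 24.81 × 1.773 − 5.000 × 1.773² = 43.99 − 15.72 = 28.27 m.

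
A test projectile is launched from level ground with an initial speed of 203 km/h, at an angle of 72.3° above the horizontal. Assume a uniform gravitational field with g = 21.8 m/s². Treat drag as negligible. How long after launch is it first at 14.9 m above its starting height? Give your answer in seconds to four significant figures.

Convert: 203 km/h = 203/3.6 = 56.39 m/s.
vₓ = 56.39 cos 72.3° = 17.14 m/s; v_y0 = 56.39 sin 72.3° = 53.72 m/s.
Require v_y0 t − ½ g t² = 14.9, i.e. 10.90 t² − 53.72 t + 14.9 = 0.
t = [53.72 ± √(53.72² − 2·21.8·14.9)] / 21.8 = (53.72 ± 47.29) / 21.8, so t = 0.2950 s or t = 4.633 s.
The first (ascending) time is 0.2950 s.

0.2950 s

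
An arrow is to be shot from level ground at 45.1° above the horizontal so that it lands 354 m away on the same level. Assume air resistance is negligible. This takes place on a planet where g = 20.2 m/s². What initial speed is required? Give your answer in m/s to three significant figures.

On level ground R = v₀² sin 2θ / g ⇒ v₀ = √(gR / sin 2θ).
v₀ = √(20.2 × 354 / sin 90.20°) = √(7151 / 1.0000) = √7150.8 = 84.56 m/s.

84.6 m/s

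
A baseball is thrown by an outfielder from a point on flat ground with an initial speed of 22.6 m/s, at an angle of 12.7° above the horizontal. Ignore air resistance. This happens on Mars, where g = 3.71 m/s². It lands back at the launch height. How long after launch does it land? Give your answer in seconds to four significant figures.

vₓ = 22.60 cos 12.7° = 22.05 m/s; v_y0 = 22.60 sin 12.7° = 4.969 m/s.
Time of flight on level ground: T = 2 v_y0 / g = 2 × 4.969 / 3.71 = 2.678 s.

2.678 s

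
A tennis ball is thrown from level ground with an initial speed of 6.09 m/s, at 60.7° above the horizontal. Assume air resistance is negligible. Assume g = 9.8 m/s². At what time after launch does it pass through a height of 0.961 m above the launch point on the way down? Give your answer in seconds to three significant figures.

0.854 s

Horizontal component vₓ = 6.090 cos 60.7° = 2.980 m/s; vertical v_y0 = 6.090 sin 60.7° = 5.311 m/s.
Set y = v_y0 t − ½ g t² = 0.961: 4.900 t² − 5.311 t + 0.961 = 0.
Quadratic formula: t = (5.311 ± √9.3701) / 9.80 = (5.311 ± 3.061) / 9.80 → t = 0.2296 s or 0.8543 s.
The descending-branch root is 0.8543 s.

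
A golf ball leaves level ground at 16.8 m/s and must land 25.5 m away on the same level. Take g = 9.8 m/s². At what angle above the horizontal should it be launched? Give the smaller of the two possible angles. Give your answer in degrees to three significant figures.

31.2°

R = v₀² sin 2θ / g gives sin 2θ = gR/v₀² = 9.80·25.5/16.8² = 0.8854.
2θ = 62.30° or 180° − 62.30° = 117.7°, so θ = 31.15° or 58.85°.
The smaller angle is 31.15°.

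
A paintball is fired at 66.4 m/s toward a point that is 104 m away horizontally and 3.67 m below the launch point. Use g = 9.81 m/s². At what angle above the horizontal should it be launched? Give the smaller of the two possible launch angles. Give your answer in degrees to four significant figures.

4.641°

Trajectory: y = x tanθ − g x² (1 + tan²θ)/(2v₀²). With x = 104, y = −3.67, v₀ = 66.4, g = 9.81:
12.03 tan²θ − 104 tanθ + (8.363) = 0.
tanθ = [104 ± √(104² − 4 × 12.03 × (8.363))] / (2 × 12.03) = (104 ± 102.0) / 24.07, giving tanθ = 0.08117 or 8.562.
θ = 4.641° or 83.34°; the smaller is 4.641°.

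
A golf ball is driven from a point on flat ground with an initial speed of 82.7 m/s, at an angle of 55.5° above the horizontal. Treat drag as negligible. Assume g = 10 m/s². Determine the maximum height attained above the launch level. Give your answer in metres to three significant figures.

232 m

Horizontal component vₓ = 82.70 cos 55.5° = 46.84 m/s; vertical v_y0 = 82.70 sin 55.5° = 68.16 m/s.
Maximum height: H = v_y0² / (2g) = 68.16² / (2 × 10.0) = 232.3 m.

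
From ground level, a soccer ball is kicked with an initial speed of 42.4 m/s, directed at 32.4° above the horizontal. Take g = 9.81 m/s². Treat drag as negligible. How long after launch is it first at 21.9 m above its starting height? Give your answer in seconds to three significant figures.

1.37 s

Resolve: vₓ = 42.40 cos 32.4° = 35.80 m/s and v_y0 = 42.40 sin 32.4° = 22.72 m/s.
Set y = v_y0 t − ½ g t² = 21.9: 4.905 t² − 22.72 t + 21.9 = 0.
t = [22.72 ± √(22.72² − 2·9.81·21.9)] / 9.81 = (22.72 ± 9.299) / 9.81, so t = 1.368 s or t = 3.264 s.
The first (ascending) time is 1.368 s.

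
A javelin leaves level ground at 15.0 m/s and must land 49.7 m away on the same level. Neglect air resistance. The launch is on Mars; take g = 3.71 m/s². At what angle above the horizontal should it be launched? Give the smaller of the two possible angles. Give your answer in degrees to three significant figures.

From R = (v₀²/g) sin 2θ: sin 2θ = 3.71 × 49.7 / 225.00 = 0.8195.
2θ = 55.03° or 180° − 55.03° = 125.0°, so θ = 27.52° or 62.48°.
The smaller angle is 27.52°.

27.5°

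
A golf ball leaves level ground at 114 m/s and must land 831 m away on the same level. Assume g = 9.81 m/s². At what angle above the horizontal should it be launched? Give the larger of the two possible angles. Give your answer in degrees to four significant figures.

From R = (v₀²/g) sin 2θ: sin 2θ = 9.81 × 831 / 12996 = 0.6273.
2θ = 38.85° or 180° − 38.85° = 141.2°, so θ = 19.42° or 70.58°.
The larger angle is 70.58°.

70.58°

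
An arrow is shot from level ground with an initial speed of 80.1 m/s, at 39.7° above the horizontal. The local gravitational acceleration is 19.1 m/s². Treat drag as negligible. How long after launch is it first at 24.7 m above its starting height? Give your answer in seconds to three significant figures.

0.536 s

vₓ = 80.10 cos 39.7° = 61.63 m/s; v_y0 = 80.10 sin 39.7° = 51.17 m/s.
Height y(t) = 51.17 t − 9.550 t² = 24.7 gives 9.550 t² − 51.17 t + 24.7 = 0.
Quadratic formula: t = (51.17 ± √1674.3) / 19.1 = (51.17 ± 40.92) / 19.1 → t = 0.5365 s or 4.821 s.
The first (ascending) time is 0.5365 s.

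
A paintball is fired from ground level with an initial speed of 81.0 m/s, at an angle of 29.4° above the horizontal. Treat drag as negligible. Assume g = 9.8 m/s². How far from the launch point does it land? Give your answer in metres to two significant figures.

570 m

vₓ = 81.00 cos 29.4° = 70.57 m/s; v_y0 = 81.00 sin 29.4° = 39.76 m/s.
Flight time T = 2 v_y0 / g = 8.115 s.
Horizontal distance R = vₓ T = 70.57 × 8.115 = 572.7 m.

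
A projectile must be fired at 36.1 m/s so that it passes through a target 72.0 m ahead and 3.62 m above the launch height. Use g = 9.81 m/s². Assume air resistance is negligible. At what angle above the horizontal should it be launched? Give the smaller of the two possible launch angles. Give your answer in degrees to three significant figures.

Trajectory: y = x tanθ − g x² (1 + tan²θ)/(2v₀²). With x = 72.0, y = 3.62, v₀ = 36.1, g = 9.81:
19.51 tan²θ − 72.0 tanθ + (23.13) = 0.
tanθ = [72.0 ± √(72.0² − 4 × 19.51 × (23.13))] / (2 × 19.51) = (72.0 ± 58.13) / 39.02, giving tanθ = 0.3555 or 3.335.
θ = 19.57° or 73.31°; the smaller is 19.57°.

19.6°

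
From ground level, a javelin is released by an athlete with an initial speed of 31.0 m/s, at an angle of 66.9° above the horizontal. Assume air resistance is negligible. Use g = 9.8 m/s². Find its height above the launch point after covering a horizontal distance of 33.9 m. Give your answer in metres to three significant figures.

41.4 m

Resolve: vₓ = 31.00 cos 66.9° = 12.16 m/s and v_y0 = 31.00 sin 66.9° = 28.51 m/s.
x = vₓ t ⇒ t = 33.9/12.16 = 2.787 s.
Height: y = v_y0 t − ½ g t² = 28.51 × 2.787 − 4.900 × 2.787² = 79.48 − 38.07 = 41.41 m.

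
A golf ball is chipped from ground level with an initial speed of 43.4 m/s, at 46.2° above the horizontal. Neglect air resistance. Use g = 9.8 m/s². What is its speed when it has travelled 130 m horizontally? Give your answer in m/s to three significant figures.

32.0 m/s

vₓ = 43.40 cos 46.2° = 30.04 m/s; v_y0 = 43.40 sin 46.2° = 31.32 m/s.
x = vₓ t ⇒ t = 130/30.04 = 4.328 s.
Vertical velocity there: v_y = v_y0 − g t = 31.32 − 9.80 × 4.328 = −11.09 m/s.
Speed: √(vₓ² + v_y²) = √(30.04² + 11.09²) = 32.02 m/s.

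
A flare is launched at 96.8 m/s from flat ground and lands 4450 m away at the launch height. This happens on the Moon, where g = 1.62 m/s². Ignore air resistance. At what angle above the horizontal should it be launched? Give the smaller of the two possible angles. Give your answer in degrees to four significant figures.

From R = (v₀²/g) sin 2θ: sin 2θ = 1.62 × 4450 / 9370.2 = 0.7694.
2θ = 50.30° or 180° − 50.30° = 129.7°, so θ = 25.15° or 64.85°.
The smaller angle is 25.15°.

25.15°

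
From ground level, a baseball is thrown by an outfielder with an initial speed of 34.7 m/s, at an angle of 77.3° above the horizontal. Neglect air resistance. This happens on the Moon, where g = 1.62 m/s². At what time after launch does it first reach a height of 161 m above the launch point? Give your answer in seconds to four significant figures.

vₓ = 34.70 cos 77.3° = 7.629 m/s; v_y0 = 34.70 sin 77.3° = 33.85 m/s.
Require v_y0 t − ½ g t² = 161, i.e. 0.8100 t² − 33.85 t + 161 = 0.
t = [33.85 ± √(33.85² − 2·1.62·161)] / 1.62 = (33.85 ± 24.99) / 1.62, so t = 5.473 s or t = 36.32 s.
The first (ascending) time is 5.473 s.

5.473 s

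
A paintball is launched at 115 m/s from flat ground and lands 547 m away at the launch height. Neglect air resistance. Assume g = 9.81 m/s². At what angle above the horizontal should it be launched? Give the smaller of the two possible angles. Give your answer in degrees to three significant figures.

R = v₀² sin 2θ / g gives sin 2θ = gR/v₀² = 9.81·547/115² = 0.4058.
2θ = 23.94° or 180° − 23.94° = 156.1°, so θ = 11.97° or 78.03°.
The smaller angle is 11.97°.

12.0°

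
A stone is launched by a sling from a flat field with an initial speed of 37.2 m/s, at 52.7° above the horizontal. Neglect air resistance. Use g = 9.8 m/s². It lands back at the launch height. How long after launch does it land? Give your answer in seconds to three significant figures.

Components: vₓ = 37.20 cos 52.7° = 22.54 m/s, v_y0 = 37.20 sin 52.7° = 29.59 m/s.
Landing at launch height ⇒ T = 2 v_y0 / g = 2 × 29.59 / 9.80 = 6.039 s.

6.04 s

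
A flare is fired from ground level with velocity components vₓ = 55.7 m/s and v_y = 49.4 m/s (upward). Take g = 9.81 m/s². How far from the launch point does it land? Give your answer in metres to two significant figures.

Time aloft: T = 2 v_y0 / g = 2 × 49.40 / 9.81 = 10.07 s.
Range: R = vₓ T = 55.70 × 10.07 = 561.0 m.

560 m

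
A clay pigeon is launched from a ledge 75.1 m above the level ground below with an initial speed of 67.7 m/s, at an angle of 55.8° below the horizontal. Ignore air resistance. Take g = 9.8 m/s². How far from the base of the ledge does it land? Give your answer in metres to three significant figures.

46.1 m

Horizontal component vₓ = 67.70 cos 55.8° = 38.05 m/s; vertical v_y0 = −55.99 m/s (downward).
The projectile lands when y = 75.1 + (−55.99) t − ½·9.80·t² = 0. Positive root: t = (−55.99 + √(55.99² + 2·9.80·75.1)) / 9.80 = (−55.99 + 67.88) / 9.80 = 1.213 s.
Horizontal distance: R = vₓ t = 38.05 × 1.213 = 46.14 m.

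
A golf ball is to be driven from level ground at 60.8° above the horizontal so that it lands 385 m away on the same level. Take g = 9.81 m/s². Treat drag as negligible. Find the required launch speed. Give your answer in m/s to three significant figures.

66.6 m/s

From R = (v₀² / g) sin 2θ: v₀ = √(gR / sin 2θ).
v₀ = √(9.81 × 385 / sin 121.6°) = √(3777 / 0.8517) = √4434.3 = 66.59 m/s.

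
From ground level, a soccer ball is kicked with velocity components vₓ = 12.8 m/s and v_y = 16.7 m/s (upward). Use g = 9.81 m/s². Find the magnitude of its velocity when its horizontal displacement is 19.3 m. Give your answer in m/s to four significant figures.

12.94 m/s

x = vₓ t ⇒ t = 19.3/12.80 = 1.508 s.
Vertical velocity there: v_y = v_y0 − g t = 16.70 − 9.81 × 1.508 = 1.908 m/s.
Speed: √(vₓ² + v_y²) = √(12.80² + 1.908²) = 12.94 m/s.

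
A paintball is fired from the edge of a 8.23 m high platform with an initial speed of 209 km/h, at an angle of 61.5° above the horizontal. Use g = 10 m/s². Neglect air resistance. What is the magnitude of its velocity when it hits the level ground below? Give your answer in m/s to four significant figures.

59.46 m/s

Convert: 209 km/h = 209/3.6 = 58.06 m/s.
vₓ = 58.06 cos 61.5° = 27.70 m/s; v_y0 = 58.06 sin 61.5° = 51.02 m/s.
Vertical motion (up positive, ground at y = 0): 5.000 t² − (51.02) t − 8.23 = 0, so t = (51.02 + √(51.02² + 2·10.0·8.23)) / 10.0 = (51.02 + 52.61) / 10.0 = 10.36 s.
Vertical velocity at impact: v_y = v_y0 − g t = 51.02 − 10.0 × 10.36 = −52.61 m/s.
Speed: |v| = √(vₓ² + v_y²) = √(27.70² + 52.61²) = 59.46 m/s.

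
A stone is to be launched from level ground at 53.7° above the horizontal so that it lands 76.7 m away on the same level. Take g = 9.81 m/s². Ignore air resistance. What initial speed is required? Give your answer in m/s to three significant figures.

28.1 m/s

Level-ground range: R = v₀² sin(2θ)/g, so v₀ = √(gR / sin 2θ).
v₀ = √(9.81 × 76.7 / sin 107.4°) = √(752.4 / 0.9542) = √788.51 = 28.08 m/s.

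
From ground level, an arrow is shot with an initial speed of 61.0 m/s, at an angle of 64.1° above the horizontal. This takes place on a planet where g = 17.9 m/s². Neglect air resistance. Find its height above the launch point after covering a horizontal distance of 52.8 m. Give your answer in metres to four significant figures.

73.59 m

vₓ = 61.00 cos 64.1° = 26.64 m/s; v_y0 = 61.00 sin 64.1° = 54.87 m/s.
x = vₓ t ⇒ t = 52.8/26.64 = 1.982 s.
Height: y = v_y0 t − ½ g t² = 54.87 × 1.982 − 8.950 × 1.982² = 108.7 − 35.14 = 73.59 m.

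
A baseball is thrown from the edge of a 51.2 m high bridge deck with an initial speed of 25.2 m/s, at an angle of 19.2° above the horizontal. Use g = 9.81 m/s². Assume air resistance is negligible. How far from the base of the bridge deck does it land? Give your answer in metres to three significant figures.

99.6 m

vₓ = 25.20 cos 19.2° = 23.80 m/s; v_y0 = 25.20 sin 19.2° = 8.287 m/s.
Vertical motion (up positive, ground at y = 0): 4.905 t² − (8.287) t − 51.2 = 0, so t = (8.287 + √(8.287² + 2·9.81·51.2)) / 9.81 = (8.287 + 32.76) / 9.81 = 4.184 s.
Horizontal distance: R = vₓ t = 23.80 × 4.184 = 99.58 m.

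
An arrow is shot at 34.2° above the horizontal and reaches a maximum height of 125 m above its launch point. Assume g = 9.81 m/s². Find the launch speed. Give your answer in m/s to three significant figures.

88.1 m/s

At the peak v_y = 0, so v_y0 = √(2gH) = √(2 × 9.81 × 125) = 49.52 m/s.
v_y0 = v₀ sin θ ⇒ v₀ = 49.52 / sin 34.2° = 88.11 m/s.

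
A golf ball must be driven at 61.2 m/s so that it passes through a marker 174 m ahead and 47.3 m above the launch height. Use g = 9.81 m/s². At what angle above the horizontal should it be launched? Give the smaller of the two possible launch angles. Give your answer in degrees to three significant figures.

29.9°

Trajectory: y = x tanθ − g x² (1 + tan²θ)/(2v₀²). With x = 174, y = 47.3, v₀ = 61.2, g = 9.81:
39.65 tan²θ − 174 tanθ + (86.95) = 0.
tanθ = [174 ± √(174² − 4 × 39.65 × (86.95))] / (2 × 39.65) = (174 ± 128.4) / 79.30, giving tanθ = 0.5751 or 3.813.
θ = 29.90° or 75.31°; the smaller is 29.90°.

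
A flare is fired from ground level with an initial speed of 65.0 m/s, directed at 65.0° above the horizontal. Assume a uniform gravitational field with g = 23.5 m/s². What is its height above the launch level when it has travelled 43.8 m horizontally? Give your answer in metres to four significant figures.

Components: vₓ = 65.00 cos 65.0° = 27.47 m/s, v_y0 = 65.00 sin 65.0° = 58.91 m/s.
Time to reach x = 43.8 m: t = x/vₓ = 43.8/27.47 = 1.594 s.
Height: y = v_y0 t − ½ g t² = 58.91 × 1.594 − 11.75 × 1.594² = 93.93 − 29.87 = 64.06 m.

64.06 m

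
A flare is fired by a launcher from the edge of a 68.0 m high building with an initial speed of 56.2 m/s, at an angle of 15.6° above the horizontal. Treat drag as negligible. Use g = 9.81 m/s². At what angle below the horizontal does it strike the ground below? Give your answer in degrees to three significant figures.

36.1°

Horizontal component vₓ = 56.20 cos 15.6° = 54.13 m/s; vertical v_y0 = 56.20 sin 15.6° = 15.11 m/s.
With up positive and y = 0 at the ground: y(t) = 68.0 + (15.11) t − 4.905 t². Setting y = 0 and taking the positive root: t = [15.11 + √(15.11² + 2·9.81·68.0)] / 9.81 = (15.11 + 39.53) / 9.81 = 5.570 s.
At impact: v_y = v_y0 − g t = −39.53 m/s; vₓ = 54.13 m/s.
Angle below horizontal: arctan(|v_y|/vₓ) = arctan(39.53/54.13) = 36.14°.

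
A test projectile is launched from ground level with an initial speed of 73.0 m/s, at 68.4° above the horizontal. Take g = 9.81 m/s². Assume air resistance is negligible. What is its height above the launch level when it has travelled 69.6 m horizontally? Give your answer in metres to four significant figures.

142.9 m

Resolve: vₓ = 73.00 cos 68.4° = 26.87 m/s and v_y0 = 73.00 sin 68.4° = 67.87 m/s.
At x = 69.6 m, t = x/vₓ = 69.6/26.87 = 2.590 s.
Height: y = v_y0 t − ½ g t² = 67.87 × 2.590 − 4.905 × 2.590² = 175.8 − 32.90 = 142.9 m.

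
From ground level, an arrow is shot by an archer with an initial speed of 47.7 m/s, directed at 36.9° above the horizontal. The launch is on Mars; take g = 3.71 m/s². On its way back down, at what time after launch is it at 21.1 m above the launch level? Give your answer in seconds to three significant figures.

14.7 s

Components: vₓ = 47.70 cos 36.9° = 38.14 m/s, v_y0 = 47.70 sin 36.9° = 28.64 m/s.
Require v_y0 t − ½ g t² = 21.1, i.e. 1.855 t² − 28.64 t + 21.1 = 0.
t = [28.64 ± √(28.64² − 2·3.71·21.1)] / 3.71 = (28.64 ± 25.76) / 3.71, so t = 0.7757 s or t = 14.66 s.
The descending-branch root is 14.66 s.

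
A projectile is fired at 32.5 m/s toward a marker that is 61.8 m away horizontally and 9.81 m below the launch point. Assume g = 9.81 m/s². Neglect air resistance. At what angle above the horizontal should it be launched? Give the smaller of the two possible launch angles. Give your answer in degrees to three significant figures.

Trajectory: y = x tanθ − g x² (1 + tan²θ)/(2v₀²). With x = 61.8, y = −9.81, v₀ = 32.5, g = 9.81:
17.74 tan²θ − 61.8 tanθ + (7.926) = 0.
tanθ = [61.8 ± √(61.8² − 4 × 17.74 × (7.926))] / (2 × 17.74) = (61.8 ± 57.07) / 35.47, giving tanθ = 0.1334 or 3.351.
θ = 7.596° or 73.38°; the smaller is 7.596°.

7.60°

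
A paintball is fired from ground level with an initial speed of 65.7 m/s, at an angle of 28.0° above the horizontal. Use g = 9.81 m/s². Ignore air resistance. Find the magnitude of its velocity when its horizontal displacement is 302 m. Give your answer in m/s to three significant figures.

vₓ = 65.70 cos 28.0° = 58.01 m/s; v_y0 = 65.70 sin 28.0° = 30.84 m/s.
At x = 302 m, t = x/vₓ = 302/58.01 = 5.206 s.
Vertical velocity there: v_y = v_y0 − g t = 30.84 − 9.81 × 5.206 = −20.23 m/s.
Speed: √(vₓ² + v_y²) = √(58.01² + 20.23²) = 61.43 m/s.

61.4 m/s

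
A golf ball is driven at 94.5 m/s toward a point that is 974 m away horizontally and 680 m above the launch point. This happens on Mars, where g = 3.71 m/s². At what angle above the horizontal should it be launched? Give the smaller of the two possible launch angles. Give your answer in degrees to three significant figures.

49.8°

Trajectory: y = x tanθ − g x² (1 + tan²θ)/(2v₀²). With x = 974, y = 680, v₀ = 94.5, g = 3.71:
197.1 tan²θ − 974 tanθ + (877.1) = 0.
tanθ = [974 ± √(974² − 4 × 197.1 × (877.1))] / (2 × 197.1) = (974 ± 507.3) / 394.1, giving tanθ = 1.184 or 3.758.
θ = 49.82° or 75.10°; the smaller is 49.82°.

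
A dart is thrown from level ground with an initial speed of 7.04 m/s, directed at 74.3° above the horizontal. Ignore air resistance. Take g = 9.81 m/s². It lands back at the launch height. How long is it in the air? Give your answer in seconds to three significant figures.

1.38 s

Components: vₓ = 7.040 cos 74.3° = 1.905 m/s, v_y0 = 7.040 sin 74.3° = 6.777 m/s.
It returns to y = 0 when t = 2 v_y0 / g = 2(6.777)/9.81 = 1.382 s.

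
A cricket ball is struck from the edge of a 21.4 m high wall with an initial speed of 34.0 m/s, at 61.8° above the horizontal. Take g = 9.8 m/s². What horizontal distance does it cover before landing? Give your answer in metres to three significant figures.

109 m

vₓ = 34.00 cos 61.8° = 16.07 m/s; v_y0 = 34.00 sin 61.8° = 29.96 m/s.
With up positive and y = 0 at the ground: y(t) = 21.4 + (29.96) t − 4.900 t². Setting y = 0 and taking the positive root: t = [29.96 + √(29.96² + 2·9.80·21.4)] / 9.80 = (29.96 + 36.29) / 9.80 = 6.761 s.
Horizontal distance: R = vₓ t = 16.07 × 6.761 = 108.6 m.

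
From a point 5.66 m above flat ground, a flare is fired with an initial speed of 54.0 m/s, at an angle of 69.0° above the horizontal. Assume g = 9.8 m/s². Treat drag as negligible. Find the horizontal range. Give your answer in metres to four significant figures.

Horizontal component vₓ = 54.00 cos 69.0° = 19.35 m/s; vertical v_y0 = 54.00 sin 69.0° = 50.41 m/s.
The projectile lands when y = 5.66 + (50.41) t − ½·9.80·t² = 0. Positive root: t = (50.41 + √(50.41² + 2·9.80·5.66)) / 9.80 = (50.41 + 51.50) / 9.80 = 10.40 s.
Horizontal distance: R = vₓ t = 19.35 × 10.40 = 201.2 m.

201.2 m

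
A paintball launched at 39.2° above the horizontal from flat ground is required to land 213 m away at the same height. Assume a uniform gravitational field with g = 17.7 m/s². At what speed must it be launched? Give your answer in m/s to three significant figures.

Level-ground range: R = v₀² sin(2θ)/g, so v₀ = √(gR / sin 2θ).
v₀ = √(17.7 × 213 / sin 78.40°) = √(3770 / 0.9796) = √3848.7 = 62.04 m/s.

62.0 m/s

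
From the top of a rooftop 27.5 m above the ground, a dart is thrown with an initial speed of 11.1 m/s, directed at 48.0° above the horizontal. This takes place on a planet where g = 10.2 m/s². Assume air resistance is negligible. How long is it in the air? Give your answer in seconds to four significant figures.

3.268 s

vₓ = 11.10 cos 48.0° = 7.427 m/s; v_y0 = 11.10 sin 48.0° = 8.249 m/s.
With up positive and y = 0 at the ground: y(t) = 27.5 + (8.249) t − 5.100 t². Setting y = 0 and taking the positive root: t = [8.249 + √(8.249² + 2·10.2·27.5)] / 10.2 = (8.249 + 25.08) / 10.2 = 3.268 s.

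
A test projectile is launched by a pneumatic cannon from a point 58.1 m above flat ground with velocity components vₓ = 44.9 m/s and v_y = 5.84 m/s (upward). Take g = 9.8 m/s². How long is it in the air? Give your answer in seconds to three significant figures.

The projectile lands when y = 58.1 + (5.840) t − ½·9.80·t² = 0. Positive root: t = (5.840 + √(5.840² + 2·9.80·58.1)) / 9.80 = (5.840 + 34.25) / 9.80 = 4.091 s.

4.09 s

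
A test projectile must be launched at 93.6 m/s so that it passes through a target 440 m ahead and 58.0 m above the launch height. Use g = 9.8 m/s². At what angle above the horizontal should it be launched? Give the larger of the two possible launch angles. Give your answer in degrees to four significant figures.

74.65°

Trajectory: y = x tanθ − g x² (1 + tan²θ)/(2v₀²). With x = 440, y = 58.0, v₀ = 93.6, g = 9.80:
108.3 tan²θ − 440 tanθ + (166.3) = 0.
tanθ = [440 ± √(440² − 4 × 108.3 × (166.3))] / (2 × 108.3) = (440 ± 348.7) / 216.6, giving tanθ = 0.4217 or 3.642.
θ = 22.86° or 74.65°; the larger is 74.65°.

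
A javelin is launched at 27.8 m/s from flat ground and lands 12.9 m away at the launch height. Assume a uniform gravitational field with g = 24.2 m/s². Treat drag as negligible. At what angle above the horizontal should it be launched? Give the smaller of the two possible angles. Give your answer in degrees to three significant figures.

11.9°

Level-ground range R = v₀² sin(2θ)/g ⇒ sin(2θ) = gR/v₀² = 24.2 × 12.9 / 27.8² = 0.4039.
2θ = 23.82° or 180° − 23.82° = 156.2°, so θ = 11.91° or 78.09°.
The smaller angle is 11.91°.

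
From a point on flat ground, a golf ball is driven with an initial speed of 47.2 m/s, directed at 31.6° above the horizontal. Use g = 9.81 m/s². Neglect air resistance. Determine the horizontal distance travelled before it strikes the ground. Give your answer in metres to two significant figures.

200 m

Components: vₓ = 47.20 cos 31.6° = 40.20 m/s, v_y0 = 47.20 sin 31.6° = 24.73 m/s.
Flight time T = 2 v_y0 / g = 5.042 s.
Horizontal distance R = vₓ T = 40.20 × 5.042 = 202.7 m.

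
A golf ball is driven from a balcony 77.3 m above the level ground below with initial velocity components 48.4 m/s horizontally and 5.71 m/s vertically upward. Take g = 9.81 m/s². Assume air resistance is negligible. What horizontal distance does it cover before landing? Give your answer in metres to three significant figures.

222 m

Vertical motion (up positive, ground at y = 0): 4.905 t² − (5.710) t − 77.3 = 0, so t = (5.710 + √(5.710² + 2·9.81·77.3)) / 9.81 = (5.710 + 39.36) / 9.81 = 4.594 s.
Horizontal distance: R = vₓ t = 48.40 × 4.594 = 222.4 m.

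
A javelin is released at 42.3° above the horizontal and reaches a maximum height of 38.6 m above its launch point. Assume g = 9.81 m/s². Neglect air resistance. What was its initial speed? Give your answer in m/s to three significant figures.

At the peak v_y = 0, so v_y0 = √(2gH) = √(2 × 9.81 × 38.6) = 27.52 m/s.
v_y0 = v₀ sin θ ⇒ v₀ = 27.52 / sin 42.3° = 40.89 m/s.

40.9 m/s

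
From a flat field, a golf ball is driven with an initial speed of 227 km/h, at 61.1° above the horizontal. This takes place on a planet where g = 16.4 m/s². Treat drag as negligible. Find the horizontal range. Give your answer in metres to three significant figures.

Convert: 227 km/h = 227/3.6 = 63.06 m/s.
Components: vₓ = 63.06 cos 61.1° = 30.47 m/s, v_y0 = 63.06 sin 61.1° = 55.20 m/s.
Time aloft: T = 2 v_y0 / g = 2 × 55.20 / 16.4 = 6.732 s.
Range: R = vₓ T = 30.47 × 6.732 = 205.2 m.

205 m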